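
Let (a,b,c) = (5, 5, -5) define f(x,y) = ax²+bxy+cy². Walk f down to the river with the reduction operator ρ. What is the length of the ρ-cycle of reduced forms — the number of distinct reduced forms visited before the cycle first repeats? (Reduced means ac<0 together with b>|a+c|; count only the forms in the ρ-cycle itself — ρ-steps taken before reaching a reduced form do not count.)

D = 125, ⌊√D⌋ = 11
river: ρ → (-5,5,5)
river: ρ → (5,5,-5)
ρ-cycle length = 2 (tail of 0 descent steps not counted)

2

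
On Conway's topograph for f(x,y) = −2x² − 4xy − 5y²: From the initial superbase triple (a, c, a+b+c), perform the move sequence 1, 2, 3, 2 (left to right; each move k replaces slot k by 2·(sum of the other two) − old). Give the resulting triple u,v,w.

start (-2,-5,-11) = (f(1,0),f(0,1),f(1,1))
replace slot 1: 2·((-5)+(-11)) − (-2) = -30 → (-30,-5,-11)
replace slot 2: 2·((-30)+(-11)) − (-5) = -77 → (-30,-77,-11)
replace slot 3: 2·((-30)+(-77)) − (-11) = -203 → (-30,-77,-203)
replace slot 2: 2·((-30)+(-203)) − (-77) = -389 → (-30,-389,-203)

-30,-389,-203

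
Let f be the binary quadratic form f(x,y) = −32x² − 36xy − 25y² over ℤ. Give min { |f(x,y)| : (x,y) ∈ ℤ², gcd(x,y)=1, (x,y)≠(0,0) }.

translate: b→-28 (≡36 mod 64), so (32,36,25)→(32,-28,21)
flip: (32,-28,21)→(21,28,32)
translate: b→-14 (≡28 mod 42), so (21,28,32)→(21,-14,25)
reduced (well bottom): (21,-14,25) with a≤c, −a<b≤a
well minimum |f| = |-21| = 21 (negative-definite)

21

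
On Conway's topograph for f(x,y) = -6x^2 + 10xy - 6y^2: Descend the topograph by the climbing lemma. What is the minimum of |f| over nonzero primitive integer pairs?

translate: b→2 (≡-10 mod 12), so (6,-10,6)→(6,2,2)
flip: (6,2,2)→(2,-2,6)
translate: b→2 (≡-2 mod 4), so (2,-2,6)→(2,2,6)
reduced (well bottom): (2,2,6) with a≤c, −a<b≤a
well minimum |f| = |-2| = 2 (negative-definite)

2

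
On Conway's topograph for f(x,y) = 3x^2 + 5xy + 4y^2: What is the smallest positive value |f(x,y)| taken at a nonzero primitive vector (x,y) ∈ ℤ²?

translate: b→-1 (≡5 mod 6), so (3,5,4)→(3,-1,2)
flip: (3,-1,2)→(2,1,3)
reduced (well bottom): (2,1,3) with a≤c, −a<b≤a
well minimum = a = 2

2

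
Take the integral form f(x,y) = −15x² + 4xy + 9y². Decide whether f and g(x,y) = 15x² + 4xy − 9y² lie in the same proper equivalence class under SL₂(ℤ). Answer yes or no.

D₁ = 556, D₂ = 556
river cycle of f (length 18): (9, 14, -10), (-10, 6, 13), (13, 20, -3), (-3, 22, 6), (6, 14, -15), (-15, 16, 5), (5, 14, -18), (-18, 22, 1), (1, 22, -18), (-18, 14, 5), … (8 more)
river cycle of g (length 18): (-9, 14, 10), (10, 6, -13), (-13, 20, 3), (3, 22, -6), (-6, 14, 15), (15, 16, -5), (-5, 14, 18), (18, 22, -1), (-1, 22, 18), (18, 14, -5), … (8 more)
cycles differ ⇒ inequivalent

no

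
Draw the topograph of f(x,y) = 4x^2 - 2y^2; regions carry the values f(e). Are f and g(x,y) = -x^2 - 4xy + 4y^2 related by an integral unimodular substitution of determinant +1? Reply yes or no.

D₁ = 32, D₂ = 32
river cycle of f (length 2): (-2, 4, 2), (2, 4, -2)
river cycle of g (length 2): (4, 4, -1), (-1, 4, 4)
cycles differ ⇒ inequivalent

no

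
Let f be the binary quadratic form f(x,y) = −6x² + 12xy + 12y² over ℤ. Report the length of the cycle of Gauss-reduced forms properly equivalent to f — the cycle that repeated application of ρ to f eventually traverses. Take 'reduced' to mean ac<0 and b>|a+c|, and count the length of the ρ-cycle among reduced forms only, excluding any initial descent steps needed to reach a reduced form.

D = 432, ⌊√D⌋ = 20
river: ρ → (12,12,-6)
river: ρ → (-6,12,12)
ρ-cycle length = 2 (tail of 0 descent steps not counted)

2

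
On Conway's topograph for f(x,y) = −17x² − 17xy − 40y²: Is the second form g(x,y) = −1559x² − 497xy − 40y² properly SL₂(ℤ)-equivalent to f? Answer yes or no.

D₁ = -2431, D₂ = -2431
f is negative-definite; reduce −f:
−f: reduced (well bottom): (17,17,40) with a≤c, −a<b≤a
flip sign back: reduced form of f is (-17,-17,-40)
g is negative-definite; reduce −g:
−g: flip: (1559,497,40)→(40,-497,1559)
−g: translate: b→-17 (≡-497 mod 80), so (40,-497,1559)→(40,-17,17)
−g: flip: (40,-17,17)→(17,17,40)
−g: reduced (well bottom): (17,17,40) with a≤c, −a<b≤a
flip sign back: reduced form of g is (-17,-17,-40)
reduced forms (-17, -17, -40) vs (-17, -17, -40) ⇒ equivalent

yes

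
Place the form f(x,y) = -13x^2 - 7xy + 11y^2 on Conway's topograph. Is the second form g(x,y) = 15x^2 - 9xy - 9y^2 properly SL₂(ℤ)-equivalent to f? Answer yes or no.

D₁ = 621, D₂ = 621
river cycle of f (length 4): (11, 7, -13), (-13, 19, 5), (5, 21, -9), (-9, 15, 11)
river cycle of g (length 4): (-9, 9, 15), (15, 21, -3), (-3, 21, 15), (15, 9, -9)
cycles differ ⇒ inequivalent

no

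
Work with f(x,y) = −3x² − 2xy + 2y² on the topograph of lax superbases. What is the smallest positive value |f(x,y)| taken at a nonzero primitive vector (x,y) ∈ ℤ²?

descent: ρ → (2,2,-3)  [lands on river]
river: ρ → (-3,4,1)
river: ρ → (1,4,-3)
river: ρ → (-3,2,2)
closes: descent 1, river 4
min |a| on river = 1

1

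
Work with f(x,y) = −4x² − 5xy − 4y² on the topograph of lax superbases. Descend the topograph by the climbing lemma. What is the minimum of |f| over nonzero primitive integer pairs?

translate: b→-3 (≡5 mod 8), so (4,5,4)→(4,-3,3)
flip: (4,-3,3)→(3,3,4)
reduced (well bottom): (3,3,4) with a≤c, −a<b≤a
well minimum |f| = |-3| = 3 (negative-definite)

3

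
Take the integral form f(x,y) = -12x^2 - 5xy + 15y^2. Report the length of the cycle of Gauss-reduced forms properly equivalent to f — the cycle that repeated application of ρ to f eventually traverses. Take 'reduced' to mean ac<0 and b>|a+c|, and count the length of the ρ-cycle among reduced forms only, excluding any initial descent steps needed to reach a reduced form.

D = 745, ⌊√D⌋ = 27
descent: ρ → (15,5,-12)  [lands on river]
river: ρ → (-12,19,8)
river: ρ → (8,13,-18)
river: ρ → (-18,23,3)
river: ρ → (3,25,-10)
river: ρ → (-10,15,13)
river: ρ → (13,11,-12)
river: ρ → (-12,13,12)
river: ρ → (12,11,-13)
river: ρ → (-13,15,10)
river: ρ → (10,25,-3)
river: ρ → (-3,23,18)
river: ρ → (18,13,-8)
river: ρ → (-8,19,12)
river: ρ → (12,5,-15)
river: ρ → (-15,25,2)
river: ρ → (2,27,-2)
river: ρ → (-2,25,15)
ρ-cycle length = 18 (tail of 1 descent step not counted)

18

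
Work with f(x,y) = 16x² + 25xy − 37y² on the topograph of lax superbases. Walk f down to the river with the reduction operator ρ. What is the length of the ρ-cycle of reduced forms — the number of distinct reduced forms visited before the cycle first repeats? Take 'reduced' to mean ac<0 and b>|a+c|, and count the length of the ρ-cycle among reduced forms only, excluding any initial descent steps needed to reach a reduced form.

D = 2993, ⌊√D⌋ = 54
river: ρ → (-37,49,4)
river: ρ → (4,47,-49)
river: ρ → (-49,51,2)
river: ρ → (2,53,-23)
river: ρ → (-23,39,16)
river: ρ → (16,25,-37)
ρ-cycle length = 6 (tail of 0 descent steps not counted)

6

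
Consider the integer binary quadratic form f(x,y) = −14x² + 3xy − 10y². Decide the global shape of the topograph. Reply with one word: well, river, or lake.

D = b²−4ac = 3² − 4·(-14)·(-10) = -551
D < 0 ⇒ definite ⇒ every region one sign ⇒ single well

well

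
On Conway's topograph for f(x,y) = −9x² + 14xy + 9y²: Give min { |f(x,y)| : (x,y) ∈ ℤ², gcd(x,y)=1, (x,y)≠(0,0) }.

river: ρ → (9,22,-1)
river: ρ → (-1,22,9)
river: ρ → (9,14,-9)
river: ρ → (-9,22,1)
river: ρ → (1,22,-9)
river: ρ → (-9,14,9)
closes: descent 0, river 6
min |a| on river = 1

1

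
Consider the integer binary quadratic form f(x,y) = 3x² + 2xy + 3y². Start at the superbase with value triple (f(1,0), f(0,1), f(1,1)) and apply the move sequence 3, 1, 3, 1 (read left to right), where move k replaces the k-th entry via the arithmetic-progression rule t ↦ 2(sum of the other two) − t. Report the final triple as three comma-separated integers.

start (3,3,8) = (f(1,0),f(0,1),f(1,1))
replace slot 3: 2·(3+3) − 8 = 4 → (3,3,4)
replace slot 1: 2·(3+4) − 3 = 11 → (11,3,4)
replace slot 3: 2·(11+3) − 4 = 24 → (11,3,24)
replace slot 1: 2·(3+24) − 11 = 43 → (43,3,24)

43,3,24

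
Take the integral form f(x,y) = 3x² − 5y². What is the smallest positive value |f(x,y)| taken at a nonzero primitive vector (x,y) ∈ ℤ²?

descent: ρ → (-5,0,3)
descent: ρ → (3,6,-2)  [lands on river]
river: ρ → (-2,6,3)
closes: descent 2, river 2
min |a| on river = 2

2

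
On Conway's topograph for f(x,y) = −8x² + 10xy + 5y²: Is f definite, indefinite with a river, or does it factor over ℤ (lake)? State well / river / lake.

D = b²−4ac = 10² − 4·(-8)·5 = 260
D > 0 non-square ⇒ indefinite ⇒ periodic river

river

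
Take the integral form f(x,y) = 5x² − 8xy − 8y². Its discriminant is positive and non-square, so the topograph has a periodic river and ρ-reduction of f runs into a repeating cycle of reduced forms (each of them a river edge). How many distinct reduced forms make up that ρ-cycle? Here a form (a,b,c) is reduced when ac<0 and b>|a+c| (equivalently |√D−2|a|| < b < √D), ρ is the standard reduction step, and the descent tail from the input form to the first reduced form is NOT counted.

D = 224, ⌊√D⌋ = 14
descent: ρ → (-8,8,5)  [lands on river]
river: ρ → (5,12,-4)
river: ρ → (-4,12,5)
river: ρ → (5,8,-8)
ρ-cycle length = 4 (tail of 1 descent step not counted)

4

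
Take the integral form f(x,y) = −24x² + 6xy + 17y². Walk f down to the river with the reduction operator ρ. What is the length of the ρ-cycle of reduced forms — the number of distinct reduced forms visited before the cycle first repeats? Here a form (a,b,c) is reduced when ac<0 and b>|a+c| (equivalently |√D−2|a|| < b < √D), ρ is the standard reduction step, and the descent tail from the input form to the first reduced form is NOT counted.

D = 1668, ⌊√D⌋ = 40
descent: ρ → (17,28,-13)  [lands on river]
river: ρ → (-13,24,21)
river: ρ → (21,18,-16)
river: ρ → (-16,14,23)
river: ρ → (23,32,-7)
river: ρ → (-7,38,8)
river: ρ → (8,26,-31)
river: ρ → (-31,36,3)
river: ρ → (3,36,-31)
river: ρ → (-31,26,8)
river: ρ → (8,38,-7)
river: ρ → (-7,32,23)
river: ρ → (23,14,-16)
river: ρ → (-16,18,21)
river: ρ → (21,24,-13)
river: ρ → (-13,28,17)
river: ρ → (17,40,-1)
river: ρ → (-1,40,17)
ρ-cycle length = 18 (tail of 1 descent step not counted)

18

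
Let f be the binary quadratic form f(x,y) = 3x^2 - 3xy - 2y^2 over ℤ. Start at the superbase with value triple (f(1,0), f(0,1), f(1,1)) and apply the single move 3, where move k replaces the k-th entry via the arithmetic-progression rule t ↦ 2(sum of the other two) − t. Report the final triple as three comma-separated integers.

start (3,-2,-2) = (f(1,0),f(0,1),f(1,1))
replace slot 3: 2·(3+(-2)) − (-2) = 4 → (3,-2,4)

3,-2,4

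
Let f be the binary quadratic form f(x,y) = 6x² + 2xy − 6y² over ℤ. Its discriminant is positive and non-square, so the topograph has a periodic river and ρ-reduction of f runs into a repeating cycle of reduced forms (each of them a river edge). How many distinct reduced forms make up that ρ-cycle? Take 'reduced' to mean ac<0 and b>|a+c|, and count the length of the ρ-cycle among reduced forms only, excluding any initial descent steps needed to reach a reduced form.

D = 148, ⌊√D⌋ = 12
river: ρ → (-6,10,2)
river: ρ → (2,10,-6)
river: ρ → (-6,2,6)
river: ρ → (6,10,-2)
river: ρ → (-2,10,6)
river: ρ → (6,2,-6)
ρ-cycle length = 6 (tail of 0 descent steps not counted)

6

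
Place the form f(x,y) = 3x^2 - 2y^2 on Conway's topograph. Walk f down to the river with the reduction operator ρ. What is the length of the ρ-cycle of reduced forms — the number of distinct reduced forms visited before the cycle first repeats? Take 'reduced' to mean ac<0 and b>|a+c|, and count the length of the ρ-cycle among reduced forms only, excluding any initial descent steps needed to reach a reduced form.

D = 24, ⌊√D⌋ = 4
descent: ρ → (-2,4,1)  [lands on river]
river: ρ → (1,4,-2)
ρ-cycle length = 2 (tail of 1 descent step not counted)

2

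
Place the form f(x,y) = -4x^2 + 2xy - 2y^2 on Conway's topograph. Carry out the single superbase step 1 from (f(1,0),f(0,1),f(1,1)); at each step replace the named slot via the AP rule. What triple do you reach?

start (-4,-2,-4) = (f(1,0),f(0,1),f(1,1))
replace slot 1: 2·((-2)+(-4)) − (-4) = -8 → (-8,-2,-4)

-8,-2,-4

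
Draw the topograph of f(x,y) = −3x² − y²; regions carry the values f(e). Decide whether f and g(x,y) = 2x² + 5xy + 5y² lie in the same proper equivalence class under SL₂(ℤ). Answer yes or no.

D₁ = -12, D₂ = -15
discriminants differ ⇒ not SL₂(ℤ)-equivalent

no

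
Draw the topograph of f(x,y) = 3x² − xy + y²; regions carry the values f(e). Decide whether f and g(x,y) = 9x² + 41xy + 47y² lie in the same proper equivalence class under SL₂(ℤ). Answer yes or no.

D₁ = -11, D₂ = -11
f: flip: (3,-1,1)→(1,1,3)
f: reduced (well bottom): (1,1,3) with a≤c, −a<b≤a
g: translate: b→5 (≡41 mod 18), so (9,41,47)→(9,5,1)
g: flip: (9,5,1)→(1,-5,9)
g: translate: b→1 (≡-5 mod 2), so (1,-5,9)→(1,1,3)
g: reduced (well bottom): (1,1,3) with a≤c, −a<b≤a
reduced forms (1, 1, 3) vs (1, 1, 3) ⇒ equivalent

yes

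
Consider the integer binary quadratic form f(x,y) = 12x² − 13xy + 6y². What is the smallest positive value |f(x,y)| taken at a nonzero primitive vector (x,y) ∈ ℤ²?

translate: b→11 (≡-13 mod 24), so (12,-13,6)→(12,11,5)
flip: (12,11,5)→(5,-11,12)
translate: b→-1 (≡-11 mod 10), so (5,-11,12)→(5,-1,6)
reduced (well bottom): (5,-1,6) with a≤c, −a<b≤a
well minimum = a = 5

5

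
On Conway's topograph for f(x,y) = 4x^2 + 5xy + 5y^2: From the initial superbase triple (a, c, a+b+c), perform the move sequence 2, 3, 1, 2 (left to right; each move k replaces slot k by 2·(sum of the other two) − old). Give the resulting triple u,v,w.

start (4,5,14) = (f(1,0),f(0,1),f(1,1))
replace slot 2: 2·(4+14) − 5 = 31 → (4,31,14)
replace slot 3: 2·(4+31) − 14 = 56 → (4,31,56)
replace slot 1: 2·(31+56) − 4 = 170 → (170,31,56)
replace slot 2: 2·(170+56) − 31 = 421 → (170,421,56)

170,421,56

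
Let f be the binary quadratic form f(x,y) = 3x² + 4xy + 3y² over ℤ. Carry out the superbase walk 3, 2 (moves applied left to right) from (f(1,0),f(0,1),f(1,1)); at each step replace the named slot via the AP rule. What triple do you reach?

start (3,3,10) = (f(1,0),f(0,1),f(1,1))
replace slot 3: 2·(3+3) − 10 = 2 → (3,3,2)
replace slot 2: 2·(3+2) − 3 = 7 → (3,7,2)

3,7,2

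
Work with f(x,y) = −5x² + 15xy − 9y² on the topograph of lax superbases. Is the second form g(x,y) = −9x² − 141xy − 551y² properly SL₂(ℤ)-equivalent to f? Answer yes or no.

D₁ = 45, D₂ = 45
river cycle of f (length 2): (1, 5, -5), (-5, 5, 1)
river cycle of g (length 2): (1, 5, -5), (-5, 5, 1)
cycles coincide ⇒ equivalent

yes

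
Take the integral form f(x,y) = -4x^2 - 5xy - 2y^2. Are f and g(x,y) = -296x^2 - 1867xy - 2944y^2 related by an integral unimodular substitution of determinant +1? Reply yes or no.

D₁ = -7, D₂ = -7
f is negative-definite; reduce −f:
−f: translate: b→-3 (≡5 mod 8), so (4,5,2)→(4,-3,1)
−f: flip: (4,-3,1)→(1,3,4)
−f: translate: b→1 (≡3 mod 2), so (1,3,4)→(1,1,2)
−f: reduced (well bottom): (1,1,2) with a≤c, −a<b≤a
flip sign back: reduced form of f is (-1,-1,-2)
g is negative-definite; reduce −g:
−g: translate: b→91 (≡1867 mod 592), so (296,1867,2944)→(296,91,7)
−g: flip: (296,91,7)→(7,-91,296)
−g: translate: b→7 (≡-91 mod 14), so (7,-91,296)→(7,7,2)
−g: flip: (7,7,2)→(2,-7,7)
−g: translate: b→1 (≡-7 mod 4), so (2,-7,7)→(2,1,1)
−g: flip: (2,1,1)→(1,-1,2)
−g: translate: b→1 (≡-1 mod 2), so (1,-1,2)→(1,1,2)
−g: reduced (well bottom): (1,1,2) with a≤c, −a<b≤a
flip sign back: reduced form of g is (-1,-1,-2)
reduced forms (-1, -1, -2) vs (-1, -1, -2) ⇒ equivalent

yes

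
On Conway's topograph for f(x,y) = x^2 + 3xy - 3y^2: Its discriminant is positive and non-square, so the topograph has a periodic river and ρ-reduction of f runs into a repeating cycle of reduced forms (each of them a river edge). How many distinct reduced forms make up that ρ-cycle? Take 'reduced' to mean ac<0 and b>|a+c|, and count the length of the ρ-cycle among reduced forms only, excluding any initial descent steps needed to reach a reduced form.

D = 21, ⌊√D⌋ = 4
river: ρ → (-3,3,1)
river: ρ → (1,3,-3)
ρ-cycle length = 2 (tail of 0 descent steps not counted)

2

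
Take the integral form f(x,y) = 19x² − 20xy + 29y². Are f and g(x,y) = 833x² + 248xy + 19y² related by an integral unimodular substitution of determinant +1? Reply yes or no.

D₁ = -1804, D₂ = -1804
f: translate: b→18 (≡-20 mod 38), so (19,-20,29)→(19,18,28)
f: reduced (well bottom): (19,18,28) with a≤c, −a<b≤a
g: flip: (833,248,19)→(19,-248,833)
g: translate: b→18 (≡-248 mod 38), so (19,-248,833)→(19,18,28)
g: reduced (well bottom): (19,18,28) with a≤c, −a<b≤a
reduced forms (19, 18, 28) vs (19, 18, 28) ⇒ equivalent

yes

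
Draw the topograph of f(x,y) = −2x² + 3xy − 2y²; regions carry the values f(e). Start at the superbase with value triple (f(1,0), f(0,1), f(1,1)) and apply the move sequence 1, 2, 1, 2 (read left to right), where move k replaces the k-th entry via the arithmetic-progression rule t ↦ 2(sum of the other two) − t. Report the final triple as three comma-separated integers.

start (-2,-2,-1) = (f(1,0),f(0,1),f(1,1))
replace slot 1: 2·((-2)+(-1)) − (-2) = -4 → (-4,-2,-1)
replace slot 2: 2·((-4)+(-1)) − (-2) = -8 → (-4,-8,-1)
replace slot 1: 2·((-8)+(-1)) − (-4) = -14 → (-14,-8,-1)
replace slot 2: 2·((-14)+(-1)) − (-8) = -22 → (-14,-22,-1)

-14,-22,-1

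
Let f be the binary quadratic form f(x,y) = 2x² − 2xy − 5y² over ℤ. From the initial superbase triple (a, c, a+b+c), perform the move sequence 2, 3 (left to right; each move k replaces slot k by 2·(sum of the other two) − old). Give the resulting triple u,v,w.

start (2,-5,-5) = (f(1,0),f(0,1),f(1,1))
replace slot 2: 2·(2+(-5)) − (-5) = -1 → (2,-1,-5)
replace slot 3: 2·(2+(-1)) − (-5) = 7 → (2,-1,7)

2,-1,7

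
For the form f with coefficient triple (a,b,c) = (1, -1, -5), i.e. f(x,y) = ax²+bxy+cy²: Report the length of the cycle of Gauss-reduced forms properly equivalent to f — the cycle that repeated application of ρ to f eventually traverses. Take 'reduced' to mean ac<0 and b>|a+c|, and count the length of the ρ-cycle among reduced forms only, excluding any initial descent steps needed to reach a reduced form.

D = 21, ⌊√D⌋ = 4
descent: ρ → (-5,1,1)
descent: ρ → (1,3,-3)  [lands on river]
river: ρ → (-3,3,1)
ρ-cycle length = 2 (tail of 2 descent steps not counted)

2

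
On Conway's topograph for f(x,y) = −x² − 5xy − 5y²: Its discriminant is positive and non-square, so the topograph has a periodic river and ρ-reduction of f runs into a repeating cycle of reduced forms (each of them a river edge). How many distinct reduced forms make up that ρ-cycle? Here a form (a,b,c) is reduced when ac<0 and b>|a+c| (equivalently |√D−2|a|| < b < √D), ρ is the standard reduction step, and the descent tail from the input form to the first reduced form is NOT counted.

D = 5, ⌊√D⌋ = 2
descent: ρ → (-5,5,-1)
descent: ρ → (-1,1,1)  [lands on river]
river: ρ → (1,1,-1)
ρ-cycle length = 2 (tail of 2 descent steps not counted)

2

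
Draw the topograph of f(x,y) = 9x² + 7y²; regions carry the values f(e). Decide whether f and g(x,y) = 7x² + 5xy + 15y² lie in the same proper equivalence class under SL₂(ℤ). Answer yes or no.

D₁ = -252, D₂ = -395
discriminants differ ⇒ not SL₂(ℤ)-equivalent

no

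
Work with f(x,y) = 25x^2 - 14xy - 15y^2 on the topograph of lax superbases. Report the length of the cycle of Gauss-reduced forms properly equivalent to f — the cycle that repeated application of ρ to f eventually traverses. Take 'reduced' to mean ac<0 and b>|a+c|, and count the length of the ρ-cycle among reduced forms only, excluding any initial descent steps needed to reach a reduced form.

D = 1696, ⌊√D⌋ = 41
descent: ρ → (-15,14,25)  [lands on river]
river: ρ → (25,36,-4)
river: ρ → (-4,36,25)
river: ρ → (25,14,-15)
river: ρ → (-15,16,24)
river: ρ → (24,32,-7)
river: ρ → (-7,38,9)
river: ρ → (9,34,-15)
river: ρ → (-15,26,17)
river: ρ → (17,8,-24)
river: ρ → (-24,40,1)
river: ρ → (1,40,-24)
river: ρ → (-24,8,17)
river: ρ → (17,26,-15)
river: ρ → (-15,34,9)
river: ρ → (9,38,-7)
river: ρ → (-7,32,24)
river: ρ → (24,16,-15)
ρ-cycle length = 18 (tail of 1 descent step not counted)

18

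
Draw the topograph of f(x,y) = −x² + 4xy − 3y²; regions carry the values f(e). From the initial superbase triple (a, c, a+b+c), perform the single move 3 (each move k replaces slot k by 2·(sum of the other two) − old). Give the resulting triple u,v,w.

start (-1,-3,0) = (f(1,0),f(0,1),f(1,1))
replace slot 3: 2·((-1)+(-3)) − 0 = -8 → (-1,-3,-8)

-1,-3,-8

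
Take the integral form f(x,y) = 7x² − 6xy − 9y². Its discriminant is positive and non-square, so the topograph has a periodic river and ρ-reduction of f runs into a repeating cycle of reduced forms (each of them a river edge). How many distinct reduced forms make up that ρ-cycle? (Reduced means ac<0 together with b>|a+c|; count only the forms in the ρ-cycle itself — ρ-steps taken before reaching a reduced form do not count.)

D = 288, ⌊√D⌋ = 16
descent: ρ → (-9,6,7)  [lands on river]
river: ρ → (7,8,-8)
river: ρ → (-8,8,7)
river: ρ → (7,6,-9)
river: ρ → (-9,12,4)
river: ρ → (4,12,-9)
ρ-cycle length = 6 (tail of 1 descent step not counted)

6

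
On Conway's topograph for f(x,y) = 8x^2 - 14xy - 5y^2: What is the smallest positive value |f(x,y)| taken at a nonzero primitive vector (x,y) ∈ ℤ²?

descent: ρ → (-5,14,8)  [lands on river]
river: ρ → (8,18,-1)
river: ρ → (-1,18,8)
river: ρ → (8,14,-5)
river: ρ → (-5,16,5)
river: ρ → (5,14,-8)
river: ρ → (-8,18,1)
river: ρ → (1,18,-8)
river: ρ → (-8,14,5)
river: ρ → (5,16,-5)
closes: descent 1, river 10
min |a| on river = 1

1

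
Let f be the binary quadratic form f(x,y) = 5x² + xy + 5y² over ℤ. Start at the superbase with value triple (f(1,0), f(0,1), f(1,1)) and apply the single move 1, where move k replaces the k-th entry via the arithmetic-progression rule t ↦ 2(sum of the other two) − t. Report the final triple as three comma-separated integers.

start (5,5,11) = (f(1,0),f(0,1),f(1,1))
replace slot 1: 2·(5+11) − 5 = 27 → (27,5,11)

27,5,11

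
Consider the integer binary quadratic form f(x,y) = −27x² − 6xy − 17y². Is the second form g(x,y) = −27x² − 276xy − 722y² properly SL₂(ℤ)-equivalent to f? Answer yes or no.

D₁ = -1800, D₂ = -1800
f is negative-definite; reduce −f:
−f: flip: (27,6,17)→(17,-6,27)
−f: reduced (well bottom): (17,-6,27) with a≤c, −a<b≤a
flip sign back: reduced form of f is (-17,6,-27)
g is negative-definite; reduce −g:
−g: translate: b→6 (≡276 mod 54), so (27,276,722)→(27,6,17)
−g: flip: (27,6,17)→(17,-6,27)
−g: reduced (well bottom): (17,-6,27) with a≤c, −a<b≤a
flip sign back: reduced form of g is (-17,6,-27)
reduced forms (-17, 6, -27) vs (-17, 6, -27) ⇒ equivalent

yes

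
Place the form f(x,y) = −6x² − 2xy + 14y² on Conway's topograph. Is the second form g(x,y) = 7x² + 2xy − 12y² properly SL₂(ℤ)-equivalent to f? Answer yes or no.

D₁ = 340, D₂ = 340
river cycle of f (length 6): (-6, 10, 10), (10, 10, -6), (-6, 14, 6), (6, 10, -10), (-10, 10, 6), (6, 14, -6)
river cycle of g (length 14): (7, 16, -3), (-3, 14, 12), (12, 10, -5), (-5, 10, 12), (12, 14, -3), (-3, 16, 7), (7, 12, -7), (-7, 16, 3), (3, 14, -12), (-12, 10, 5), … (4 more)
cycles differ ⇒ inequivalent

no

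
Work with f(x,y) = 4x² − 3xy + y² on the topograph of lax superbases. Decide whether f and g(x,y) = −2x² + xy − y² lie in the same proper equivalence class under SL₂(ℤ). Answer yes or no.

D₁ = -7, D₂ = -7
f: flip: (4,-3,1)→(1,3,4)
f: translate: b→1 (≡3 mod 2), so (1,3,4)→(1,1,2)
f: reduced (well bottom): (1,1,2) with a≤c, −a<b≤a
g is negative-definite; reduce −g:
−g: flip: (2,-1,1)→(1,1,2)
−g: reduced (well bottom): (1,1,2) with a≤c, −a<b≤a
flip sign back: reduced form of g is (-1,-1,-2)
reduced forms (1, 1, 2) vs (-1, -1, -2) ⇒ inequivalent

no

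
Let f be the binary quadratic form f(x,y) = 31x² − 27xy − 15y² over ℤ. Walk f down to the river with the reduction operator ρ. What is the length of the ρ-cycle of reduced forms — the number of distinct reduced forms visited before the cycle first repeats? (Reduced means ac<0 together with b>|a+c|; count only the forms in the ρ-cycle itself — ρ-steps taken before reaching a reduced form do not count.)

D = 2589, ⌊√D⌋ = 50
descent: ρ → (-15,27,31)  [lands on river]
river: ρ → (31,35,-11)
river: ρ → (-11,31,37)
river: ρ → (37,43,-5)
river: ρ → (-5,47,19)
river: ρ → (19,29,-23)
river: ρ → (-23,17,25)
river: ρ → (25,33,-15)
ρ-cycle length = 8 (tail of 1 descent step not counted)

8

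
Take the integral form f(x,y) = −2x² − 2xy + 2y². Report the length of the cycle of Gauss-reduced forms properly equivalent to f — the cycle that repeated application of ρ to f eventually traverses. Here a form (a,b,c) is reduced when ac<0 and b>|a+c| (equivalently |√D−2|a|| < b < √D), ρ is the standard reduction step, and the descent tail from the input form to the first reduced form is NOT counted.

D = 20, ⌊√D⌋ = 4
descent: ρ → (2,2,-2)  [lands on river]
river: ρ → (-2,2,2)
ρ-cycle length = 2 (tail of 1 descent step not counted)

2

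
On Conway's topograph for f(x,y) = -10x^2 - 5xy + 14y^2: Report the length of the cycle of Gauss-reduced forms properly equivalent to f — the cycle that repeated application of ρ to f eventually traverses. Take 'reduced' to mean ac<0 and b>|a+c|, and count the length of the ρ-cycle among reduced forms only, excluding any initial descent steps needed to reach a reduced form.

D = 585, ⌊√D⌋ = 24
descent: ρ → (14,5,-10)  [lands on river]
river: ρ → (-10,15,9)
river: ρ → (9,21,-4)
river: ρ → (-4,19,14)
river: ρ → (14,9,-9)
river: ρ → (-9,9,14)
river: ρ → (14,19,-4)
river: ρ → (-4,21,9)
river: ρ → (9,15,-10)
river: ρ → (-10,5,14)
river: ρ → (14,23,-1)
river: ρ → (-1,23,14)
ρ-cycle length = 12 (tail of 1 descent step not counted)

12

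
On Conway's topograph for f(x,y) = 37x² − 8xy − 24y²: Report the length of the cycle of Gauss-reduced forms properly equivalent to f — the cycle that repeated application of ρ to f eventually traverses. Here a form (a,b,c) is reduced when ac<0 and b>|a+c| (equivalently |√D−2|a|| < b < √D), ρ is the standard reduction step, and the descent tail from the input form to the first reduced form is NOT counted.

D = 3616, ⌊√D⌋ = 60
descent: ρ → (-24,56,5)  [lands on river]
river: ρ → (5,54,-35)
river: ρ → (-35,16,24)
river: ρ → (24,32,-27)
river: ρ → (-27,22,29)
river: ρ → (29,36,-20)
river: ρ → (-20,44,21)
river: ρ → (21,40,-24)
ρ-cycle length = 8 (tail of 1 descent step not counted)

8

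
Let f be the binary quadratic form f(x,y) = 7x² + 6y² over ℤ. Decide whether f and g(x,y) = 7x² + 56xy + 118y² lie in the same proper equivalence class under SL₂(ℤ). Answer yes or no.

D₁ = -168, D₂ = -168
f: flip: (7,0,6)→(6,0,7)
f: reduced (well bottom): (6,0,7) with a≤c, −a<b≤a
g: translate: b→0 (≡56 mod 14), so (7,56,118)→(7,0,6)
g: flip: (7,0,6)→(6,0,7)
g: reduced (well bottom): (6,0,7) with a≤c, −a<b≤a
reduced forms (6, 0, 7) vs (6, 0, 7) ⇒ equivalent

yes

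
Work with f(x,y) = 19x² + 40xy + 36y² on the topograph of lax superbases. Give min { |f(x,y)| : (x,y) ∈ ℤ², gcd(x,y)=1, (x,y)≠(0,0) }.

translate: b→2 (≡40 mod 38), so (19,40,36)→(19,2,15)
flip: (19,2,15)→(15,-2,19)
reduced (well bottom): (15,-2,19) with a≤c, −a<b≤a
well minimum = a = 15

15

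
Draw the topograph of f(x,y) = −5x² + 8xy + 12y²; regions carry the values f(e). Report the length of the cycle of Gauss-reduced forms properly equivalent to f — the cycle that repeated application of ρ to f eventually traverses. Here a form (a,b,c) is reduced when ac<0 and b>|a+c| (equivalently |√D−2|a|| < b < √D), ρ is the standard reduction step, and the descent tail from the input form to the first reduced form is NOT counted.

D = 304, ⌊√D⌋ = 17
river: ρ → (12,16,-1)
river: ρ → (-1,16,12)
river: ρ → (12,8,-5)
river: ρ → (-5,12,8)
river: ρ → (8,4,-9)
river: ρ → (-9,14,3)
river: ρ → (3,16,-4)
river: ρ → (-4,16,3)
river: ρ → (3,14,-9)
river: ρ → (-9,4,8)
river: ρ → (8,12,-5)
river: ρ → (-5,8,12)
ρ-cycle length = 12 (tail of 0 descent steps not counted)

12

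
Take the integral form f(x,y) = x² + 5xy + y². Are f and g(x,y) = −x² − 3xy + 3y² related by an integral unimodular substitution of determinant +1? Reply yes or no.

D₁ = 21, D₂ = 21
river cycle of f (length 2): (1, 3, -3), (-3, 3, 1)
river cycle of g (length 2): (3, 3, -1), (-1, 3, 3)
cycles differ ⇒ inequivalent

no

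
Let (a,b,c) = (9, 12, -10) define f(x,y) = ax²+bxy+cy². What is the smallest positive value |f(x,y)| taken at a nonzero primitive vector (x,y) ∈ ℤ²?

river: ρ → (-10,8,11)
river: ρ → (11,14,-7)
river: ρ → (-7,14,11)
river: ρ → (11,8,-10)
river: ρ → (-10,12,9)
river: ρ → (9,6,-13)
river: ρ → (-13,20,2)
river: ρ → (2,20,-13)
river: ρ → (-13,6,9)
river: ρ → (9,12,-10)
closes: descent 0, river 10
min |a| on river = 2

2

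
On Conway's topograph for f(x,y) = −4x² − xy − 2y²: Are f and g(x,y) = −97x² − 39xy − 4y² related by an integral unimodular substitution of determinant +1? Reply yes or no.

D₁ = -31, D₂ = -31
f is negative-definite; reduce −f:
−f: flip: (4,1,2)→(2,-1,4)
−f: reduced (well bottom): (2,-1,4) with a≤c, −a<b≤a
flip sign back: reduced form of f is (-2,1,-4)
g is negative-definite; reduce −g:
−g: flip: (97,39,4)→(4,-39,97)
−g: translate: b→1 (≡-39 mod 8), so (4,-39,97)→(4,1,2)
−g: flip: (4,1,2)→(2,-1,4)
−g: reduced (well bottom): (2,-1,4) with a≤c, −a<b≤a
flip sign back: reduced form of g is (-2,1,-4)
reduced forms (-2, 1, -4) vs (-2, 1, -4) ⇒ equivalent

yes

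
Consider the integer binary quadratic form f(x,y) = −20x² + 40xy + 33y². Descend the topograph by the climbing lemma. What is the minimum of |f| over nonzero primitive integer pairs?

river: ρ → (33,26,-27)
river: ρ → (-27,28,32)
river: ρ → (32,36,-23)
river: ρ → (-23,56,12)
river: ρ → (12,64,-3)
river: ρ → (-3,62,33)
river: ρ → (33,4,-32)
river: ρ → (-32,60,5)
river: ρ → (5,60,-32)
river: ρ → (-32,4,33)
river: ρ → (33,62,-3)
river: ρ → (-3,64,12)
river: ρ → (12,56,-23)
river: ρ → (-23,36,32)
river: ρ → (32,28,-27)
river: ρ → (-27,26,33)
river: ρ → (33,40,-20)
river: ρ → (-20,40,33)
closes: descent 0, river 18
min |a| on river = 3

3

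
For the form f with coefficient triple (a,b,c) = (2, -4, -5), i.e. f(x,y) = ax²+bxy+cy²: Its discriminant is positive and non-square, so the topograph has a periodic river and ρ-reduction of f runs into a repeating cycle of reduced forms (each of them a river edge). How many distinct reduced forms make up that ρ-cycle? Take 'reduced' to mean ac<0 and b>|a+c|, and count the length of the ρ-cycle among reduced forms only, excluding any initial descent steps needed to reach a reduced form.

D = 56, ⌊√D⌋ = 7
descent: ρ → (-5,4,2)  [lands on river]
river: ρ → (2,4,-5)
river: ρ → (-5,6,1)
river: ρ → (1,6,-5)
ρ-cycle length = 4 (tail of 1 descent step not counted)

4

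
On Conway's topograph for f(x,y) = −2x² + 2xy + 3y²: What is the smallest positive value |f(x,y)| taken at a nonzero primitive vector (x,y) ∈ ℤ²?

river: ρ → (3,4,-1)
river: ρ → (-1,4,3)
river: ρ → (3,2,-2)
river: ρ → (-2,2,3)
closes: descent 0, river 4
min |a| on river = 1

1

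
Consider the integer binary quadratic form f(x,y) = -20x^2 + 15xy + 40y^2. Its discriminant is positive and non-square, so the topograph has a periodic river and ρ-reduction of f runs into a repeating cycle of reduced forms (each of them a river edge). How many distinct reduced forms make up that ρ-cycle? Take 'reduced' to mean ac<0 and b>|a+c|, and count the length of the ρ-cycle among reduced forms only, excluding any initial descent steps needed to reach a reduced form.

D = 3425, ⌊√D⌋ = 58
descent: ρ → (40,-15,-20)
descent: ρ → (-20,55,5)  [lands on river]
river: ρ → (5,55,-20)
river: ρ → (-20,25,35)
river: ρ → (35,45,-10)
river: ρ → (-10,55,10)
river: ρ → (10,45,-35)
river: ρ → (-35,25,20)
river: ρ → (20,55,-5)
river: ρ → (-5,55,20)
river: ρ → (20,25,-35)
river: ρ → (-35,45,10)
river: ρ → (10,55,-10)
river: ρ → (-10,45,35)
river: ρ → (35,25,-20)
ρ-cycle length = 14 (tail of 2 descent steps not counted)

14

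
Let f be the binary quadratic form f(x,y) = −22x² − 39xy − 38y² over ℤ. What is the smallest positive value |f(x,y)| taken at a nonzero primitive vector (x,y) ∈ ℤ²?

translate: b→-5 (≡39 mod 44), so (22,39,38)→(22,-5,21)
flip: (22,-5,21)→(21,5,22)
reduced (well bottom): (21,5,22) with a≤c, −a<b≤a
well minimum |f| = |-21| = 21 (negative-definite)

21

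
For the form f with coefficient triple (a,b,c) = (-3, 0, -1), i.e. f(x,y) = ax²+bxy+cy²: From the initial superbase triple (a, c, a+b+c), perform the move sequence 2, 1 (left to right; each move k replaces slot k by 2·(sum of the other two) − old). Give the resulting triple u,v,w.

start (-3,-1,-4) = (f(1,0),f(0,1),f(1,1))
replace slot 2: 2·((-3)+(-4)) − (-1) = -13 → (-3,-13,-4)
replace slot 1: 2·((-13)+(-4)) − (-3) = -31 → (-31,-13,-4)

-31,-13,-4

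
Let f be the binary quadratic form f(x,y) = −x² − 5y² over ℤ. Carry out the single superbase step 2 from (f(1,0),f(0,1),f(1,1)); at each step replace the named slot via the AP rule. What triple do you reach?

start (-1,-5,-6) = (f(1,0),f(0,1),f(1,1))
replace slot 2: 2·((-1)+(-6)) − (-5) = -9 → (-1,-9,-6)

-1,-9,-6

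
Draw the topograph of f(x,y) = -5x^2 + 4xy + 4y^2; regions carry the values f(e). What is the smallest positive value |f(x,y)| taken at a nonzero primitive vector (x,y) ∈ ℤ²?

river: ρ → (4,4,-5)
river: ρ → (-5,6,3)
river: ρ → (3,6,-5)
river: ρ → (-5,4,4)
closes: descent 0, river 4
min |a| on river = 3

3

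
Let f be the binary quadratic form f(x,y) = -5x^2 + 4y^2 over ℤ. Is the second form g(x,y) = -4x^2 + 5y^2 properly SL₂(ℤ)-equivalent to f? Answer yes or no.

D₁ = 80, D₂ = 80
river cycle of f (length 2): (4, 8, -1), (-1, 8, 4)
river cycle of g (length 2): (-4, 8, 1), (1, 8, -4)
cycles differ ⇒ inequivalent

no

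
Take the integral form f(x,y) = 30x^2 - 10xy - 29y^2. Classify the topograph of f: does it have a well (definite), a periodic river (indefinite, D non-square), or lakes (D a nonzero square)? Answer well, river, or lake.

D = b²−4ac = (-10)² − 4·30·(-29) = 3580
D > 0 non-square ⇒ indefinite ⇒ periodic river

river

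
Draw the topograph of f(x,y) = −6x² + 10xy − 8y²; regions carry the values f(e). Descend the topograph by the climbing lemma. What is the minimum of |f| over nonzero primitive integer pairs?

translate: b→2 (≡-10 mod 12), so (6,-10,8)→(6,2,4)
flip: (6,2,4)→(4,-2,6)
reduced (well bottom): (4,-2,6) with a≤c, −a<b≤a
well minimum |f| = |-4| = 4 (negative-definite)

4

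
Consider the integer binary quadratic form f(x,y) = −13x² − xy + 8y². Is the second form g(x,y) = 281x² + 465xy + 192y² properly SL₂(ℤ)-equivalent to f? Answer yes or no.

D₁ = 417, D₂ = 417
river cycle of f (length 18): (8, 17, -4), (-4, 15, 12), (12, 9, -7), (-7, 19, 2), (2, 17, -16), (-16, 15, 3), (3, 15, -16), (-16, 17, 2), (2, 19, -7), (-7, 9, 12), … (8 more)
river cycle of g (length 18): (8, 17, -4), (-4, 15, 12), (12, 9, -7), (-7, 19, 2), (2, 17, -16), (-16, 15, 3), (3, 15, -16), (-16, 17, 2), (2, 19, -7), (-7, 9, 12), … (8 more)
cycles coincide ⇒ equivalent

yes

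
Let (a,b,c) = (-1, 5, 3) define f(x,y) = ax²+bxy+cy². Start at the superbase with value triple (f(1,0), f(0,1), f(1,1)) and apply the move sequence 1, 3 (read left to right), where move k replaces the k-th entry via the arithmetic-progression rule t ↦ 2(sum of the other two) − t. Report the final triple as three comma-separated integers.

start (-1,3,7) = (f(1,0),f(0,1),f(1,1))
replace slot 1: 2·(3+7) − (-1) = 21 → (21,3,7)
replace slot 3: 2·(21+3) − 7 = 41 → (21,3,41)

21,3,41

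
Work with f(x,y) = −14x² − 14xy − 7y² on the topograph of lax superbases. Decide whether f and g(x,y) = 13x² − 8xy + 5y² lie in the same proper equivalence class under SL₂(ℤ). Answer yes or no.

D₁ = -196, D₂ = -196
f is negative-definite; reduce −f:
−f: flip: (14,14,7)→(7,-14,14)
−f: translate: b→0 (≡-14 mod 14), so (7,-14,14)→(7,0,7)
−f: reduced (well bottom): (7,0,7) with a≤c, −a<b≤a
flip sign back: reduced form of f is (-7,0,-7)
g: flip: (13,-8,5)→(5,8,13)
g: translate: b→-2 (≡8 mod 10), so (5,8,13)→(5,-2,10)
g: reduced (well bottom): (5,-2,10) with a≤c, −a<b≤a
reduced forms (-7, 0, -7) vs (5, -2, 10) ⇒ inequivalent

no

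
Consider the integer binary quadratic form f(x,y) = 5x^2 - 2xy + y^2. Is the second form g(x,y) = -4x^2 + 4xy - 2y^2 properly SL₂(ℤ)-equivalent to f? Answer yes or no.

D₁ = -16, D₂ = -16
f: flip: (5,-2,1)→(1,2,5)
f: translate: b→0 (≡2 mod 2), so (1,2,5)→(1,0,4)
f: reduced (well bottom): (1,0,4) with a≤c, −a<b≤a
g is negative-definite; reduce −g:
−g: translate: b→4 (≡-4 mod 8), so (4,-4,2)→(4,4,2)
−g: flip: (4,4,2)→(2,-4,4)
−g: translate: b→0 (≡-4 mod 4), so (2,-4,4)→(2,0,2)
−g: reduced (well bottom): (2,0,2) with a≤c, −a<b≤a
flip sign back: reduced form of g is (-2,0,-2)
reduced forms (1, 0, 4) vs (-2, 0, -2) ⇒ inequivalent

no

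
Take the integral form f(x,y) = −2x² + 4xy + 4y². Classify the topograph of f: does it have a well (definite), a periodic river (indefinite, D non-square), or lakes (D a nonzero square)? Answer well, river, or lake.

D = b²−4ac = 4² − 4·(-2)·4 = 48
D > 0 non-square ⇒ indefinite ⇒ periodic river

river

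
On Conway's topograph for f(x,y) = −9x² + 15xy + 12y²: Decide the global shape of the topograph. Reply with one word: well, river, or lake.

D = b²−4ac = 15² − 4·(-9)·12 = 657
D > 0 non-square ⇒ indefinite ⇒ periodic river

river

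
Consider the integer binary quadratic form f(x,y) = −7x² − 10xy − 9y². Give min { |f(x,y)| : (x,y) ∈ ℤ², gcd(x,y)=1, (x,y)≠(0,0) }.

translate: b→-4 (≡10 mod 14), so (7,10,9)→(7,-4,6)
flip: (7,-4,6)→(6,4,7)
reduced (well bottom): (6,4,7) with a≤c, −a<b≤a
well minimum |f| = |-6| = 6 (negative-definite)

6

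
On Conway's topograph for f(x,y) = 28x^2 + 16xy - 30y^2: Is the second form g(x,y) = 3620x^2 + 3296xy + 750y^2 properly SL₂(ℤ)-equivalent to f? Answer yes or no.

D₁ = 3616, D₂ = 3616
river cycle of f (length 10): (-30, 44, 14), (14, 40, -36), (-36, 32, 18), (18, 40, -28), (-28, 16, 30), (30, 44, -14), (-14, 40, 36), (36, 32, -18), (-18, 40, 28), (28, 16, -30)
river cycle of g (length 10): (28, 16, -30), (-30, 44, 14), (14, 40, -36), (-36, 32, 18), (18, 40, -28), (-28, 16, 30), (30, 44, -14), (-14, 40, 36), (36, 32, -18), (-18, 40, 28)
cycles coincide ⇒ equivalent

yes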